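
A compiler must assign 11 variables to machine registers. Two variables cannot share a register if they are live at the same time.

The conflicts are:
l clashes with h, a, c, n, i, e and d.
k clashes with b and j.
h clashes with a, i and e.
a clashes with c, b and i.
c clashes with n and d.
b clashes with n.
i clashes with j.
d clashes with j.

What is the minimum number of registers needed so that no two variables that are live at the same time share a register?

l, h, a, i all conflict with each other, so at least 4 registers are needed.
A valid assignment using 4 registers: l=1, k=2, h=4, a=2, c=3, b=1, n=2, i=3, e=2, d=2, j=1. Every pair that conflicts lands in different registers.

4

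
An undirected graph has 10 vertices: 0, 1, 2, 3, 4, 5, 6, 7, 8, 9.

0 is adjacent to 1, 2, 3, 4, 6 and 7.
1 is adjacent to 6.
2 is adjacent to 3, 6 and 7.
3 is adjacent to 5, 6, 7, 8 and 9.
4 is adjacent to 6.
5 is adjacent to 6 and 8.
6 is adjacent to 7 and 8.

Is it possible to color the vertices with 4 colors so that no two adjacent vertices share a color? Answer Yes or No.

No

0, 2, 3, 6, 7 are mutually adjacent (a clique of size 5), so at least 5 colors are needed.
So 4 colors are not enough.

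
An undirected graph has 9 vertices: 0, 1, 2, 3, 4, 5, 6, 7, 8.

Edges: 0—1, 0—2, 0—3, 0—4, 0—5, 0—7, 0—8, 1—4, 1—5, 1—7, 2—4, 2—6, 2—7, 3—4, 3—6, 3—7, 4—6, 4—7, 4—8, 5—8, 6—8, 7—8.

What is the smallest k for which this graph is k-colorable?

0, 2, 4, 7 form a clique, so at least 4 colors are needed.
A valid assignment using 4 colors: 0=red, 1=yellow, 2=yellow, 3=yellow, 4=blue, 5=blue, 6=red, 7=green, 8=yellow. Each edge has distinct colors on its endpoints.

4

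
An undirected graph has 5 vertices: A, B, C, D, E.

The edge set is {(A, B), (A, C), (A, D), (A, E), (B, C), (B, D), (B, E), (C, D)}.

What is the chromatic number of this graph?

A, B, C, D are pairwise adjacent (a clique of size 4), so at least 4 colors are needed.
A valid assignment using 4 colors: A=blue, B=red, C=yellow, D=green, E=green. Each edge has distinct colors on its endpoints.

4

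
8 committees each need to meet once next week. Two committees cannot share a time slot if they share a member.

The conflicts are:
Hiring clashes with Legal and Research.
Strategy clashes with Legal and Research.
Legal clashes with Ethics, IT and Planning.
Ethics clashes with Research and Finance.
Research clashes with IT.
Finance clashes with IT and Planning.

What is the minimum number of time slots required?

2

Strategy and Research conflict, so at least 2 time slots are needed.
Using 2 time slots: Hiring=2, Strategy=2, Legal=1, Ethics=2, Research=1, Finance=1, IT=2, Planning=2. Each listed conflict is separated.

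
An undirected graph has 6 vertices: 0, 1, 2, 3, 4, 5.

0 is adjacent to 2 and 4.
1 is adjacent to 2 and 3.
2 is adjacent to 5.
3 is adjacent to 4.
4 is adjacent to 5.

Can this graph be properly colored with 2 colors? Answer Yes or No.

No

The cycle 5-2-1-3-4-5 has odd length 5, so it cannot be 2-colored; at least 3 colors are needed.
So 2 colors are not enough.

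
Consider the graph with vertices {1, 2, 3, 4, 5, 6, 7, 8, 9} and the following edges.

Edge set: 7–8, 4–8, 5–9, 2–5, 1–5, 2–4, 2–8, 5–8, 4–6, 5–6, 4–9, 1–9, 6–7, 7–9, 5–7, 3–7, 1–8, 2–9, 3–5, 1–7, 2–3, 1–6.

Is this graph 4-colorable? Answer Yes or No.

The chromatic number is 4. 1, 5, 7, 9 are pairwise adjacent (a clique of size 4), so at least 4 colors are needed.
4 colors suffice: color red → {4, 5}; color blue → {2, 7}; color green → {1, 3}; color yellow → {6, 8, 9}.
That is already a proper 4-coloring.

Yes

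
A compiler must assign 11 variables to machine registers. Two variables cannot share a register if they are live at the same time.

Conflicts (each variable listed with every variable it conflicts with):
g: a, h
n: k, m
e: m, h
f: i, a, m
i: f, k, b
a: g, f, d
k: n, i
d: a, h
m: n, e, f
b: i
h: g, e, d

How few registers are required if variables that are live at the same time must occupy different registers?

The cycle i-k-n-m-f-i has odd length 5, so it cannot be 2-colored; at least 3 registers are needed.
3 registers suffice: register 1 → {i, a, m, h}; register 2 → {g, n, e, f, d, b}; register 3 → {k}. Every pair that conflicts lands in different registers.

3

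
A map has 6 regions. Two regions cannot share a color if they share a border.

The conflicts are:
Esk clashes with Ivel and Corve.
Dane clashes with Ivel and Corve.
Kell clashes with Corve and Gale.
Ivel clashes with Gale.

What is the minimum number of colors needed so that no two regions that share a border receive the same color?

The cycle Corve-Esk-Ivel-Gale-Kell-Corve has odd length 5, so it cannot be 2-colored; at least 3 colors are needed.
3 colors suffice: color 1 → {Ivel, Corve}; color 2 → {Esk, Dane, Kell}; color 3 → {Gale}. Each listed conflict is separated.

3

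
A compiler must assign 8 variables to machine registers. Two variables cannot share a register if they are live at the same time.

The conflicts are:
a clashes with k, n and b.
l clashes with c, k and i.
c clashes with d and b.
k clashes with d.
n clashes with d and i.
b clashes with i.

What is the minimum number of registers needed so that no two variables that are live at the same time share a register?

The cycle i-l-k-a-b-i has odd length 5, so it cannot be 2-colored; at least 3 registers are needed.
A valid assignment using 3 registers: a=2, l=2, c=3, k=1, n=1, d=2, b=1, i=3. Each listed conflict is separated.

3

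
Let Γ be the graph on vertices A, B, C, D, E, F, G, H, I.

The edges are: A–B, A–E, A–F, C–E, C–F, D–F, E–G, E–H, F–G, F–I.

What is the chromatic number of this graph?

E and H are adjacent, so at least 2 colors are needed.
A valid assignment using 2 colors: A=2, B=1, C=2, D=2, E=1, F=1, G=2, H=2, I=2. Each edge has distinct colors on its endpoints.

2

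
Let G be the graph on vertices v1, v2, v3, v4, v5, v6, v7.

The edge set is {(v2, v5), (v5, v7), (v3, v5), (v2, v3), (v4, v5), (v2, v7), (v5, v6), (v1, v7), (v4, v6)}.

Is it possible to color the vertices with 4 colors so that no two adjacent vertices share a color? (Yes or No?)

Yes

The chromatic number is 3. v2, v3, v5 form a triangle, so at least 3 colors are needed.
3 colors suffice: color R → {v1, v5}; color B → {v3, v4, v7}; color G → {v2, v6}.
Since 4 ≥ 3, a proper 4-coloring certainly exists.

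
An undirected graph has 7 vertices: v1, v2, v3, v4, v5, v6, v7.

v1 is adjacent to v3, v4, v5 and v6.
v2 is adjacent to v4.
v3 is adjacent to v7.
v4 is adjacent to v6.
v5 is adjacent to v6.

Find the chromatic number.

v1, v5, v6 are mutually adjacent, so at least 3 colors are needed.
One proper 3-coloring: v1=1, v2=1, v3=2, v4=3, v5=3, v6=2, v7=1. Every edge joins two different colors.

3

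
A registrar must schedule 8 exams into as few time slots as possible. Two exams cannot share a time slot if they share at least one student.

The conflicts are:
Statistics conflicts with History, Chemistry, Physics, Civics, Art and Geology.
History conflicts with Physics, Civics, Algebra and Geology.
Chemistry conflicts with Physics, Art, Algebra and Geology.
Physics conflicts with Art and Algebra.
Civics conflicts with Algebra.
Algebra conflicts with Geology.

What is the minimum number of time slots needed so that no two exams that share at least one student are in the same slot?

Statistics, Chemistry, Physics, Art all conflict with each other, so at least 4 time slots are needed.
4 time slots suffice: time slot 1 → {Statistics, Algebra}; time slot 2 → {History, Chemistry}; time slot 3 → {Physics, Civics, Geology}; time slot 4 → {Art}. Every pair that conflicts lands in different time slots.

4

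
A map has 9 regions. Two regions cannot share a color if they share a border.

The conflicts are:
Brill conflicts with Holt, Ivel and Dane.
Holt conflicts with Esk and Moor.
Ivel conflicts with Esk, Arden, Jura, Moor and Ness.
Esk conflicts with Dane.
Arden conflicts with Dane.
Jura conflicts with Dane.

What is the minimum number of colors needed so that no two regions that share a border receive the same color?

2

Brill and Ivel conflict, so at least 2 colors are needed.
2 colors suffice: Brill=2, Holt=1, Ivel=1, Esk=2, Arden=2, Jura=2, Dane=1, Moor=2, Ness=2. Every pair that conflicts lands in different colors.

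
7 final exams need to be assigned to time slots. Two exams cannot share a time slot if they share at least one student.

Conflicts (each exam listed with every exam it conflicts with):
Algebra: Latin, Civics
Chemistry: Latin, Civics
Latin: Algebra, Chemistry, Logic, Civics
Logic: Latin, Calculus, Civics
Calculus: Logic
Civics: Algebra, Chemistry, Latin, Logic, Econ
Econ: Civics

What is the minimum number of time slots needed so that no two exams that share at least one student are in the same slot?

3

Algebra, Latin, Civics are mutually in conflict, so at least 3 time slots are needed.
A valid assignment using 3 time slots: Algebra=3, Chemistry=3, Latin=2, Logic=3, Calculus=1, Civics=1, Econ=2. Each listed conflict is separated.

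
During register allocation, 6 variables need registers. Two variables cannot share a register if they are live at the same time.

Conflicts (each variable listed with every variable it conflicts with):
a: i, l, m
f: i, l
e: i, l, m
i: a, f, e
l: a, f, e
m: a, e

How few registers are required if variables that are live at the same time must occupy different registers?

2

e and l conflict, so at least 2 registers are needed.
2 registers suffice: register 1 → {a, f, e}; register 2 → {i, l, m}. Each listed conflict is separated.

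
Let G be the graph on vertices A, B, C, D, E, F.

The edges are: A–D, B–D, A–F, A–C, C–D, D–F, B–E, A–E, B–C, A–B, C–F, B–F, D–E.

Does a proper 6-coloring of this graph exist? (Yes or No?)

Yes

The chromatic number is 5. A, B, C, D, F are mutually adjacent (a clique of size 5), so at least 5 colors are needed.
5 colors suffice: color 1 → {D}; color 2 → {A}; color 3 → {B}; color 4 → {E, F}; color 5 → {C}.
Since 6 ≥ 5, a proper 6-coloring certainly exists.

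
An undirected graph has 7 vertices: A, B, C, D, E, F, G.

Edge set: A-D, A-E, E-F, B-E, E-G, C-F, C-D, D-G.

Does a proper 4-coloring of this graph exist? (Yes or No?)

The chromatic number is 3. The cycle E-A-D-C-F-E has odd length 5, so it cannot be 2-colored; at least 3 colors are needed.
3 colors suffice: A=2, B=2, C=2, D=1, E=1, F=3, G=2.
Since 4 ≥ 3, a proper 4-coloring certainly exists.

Yes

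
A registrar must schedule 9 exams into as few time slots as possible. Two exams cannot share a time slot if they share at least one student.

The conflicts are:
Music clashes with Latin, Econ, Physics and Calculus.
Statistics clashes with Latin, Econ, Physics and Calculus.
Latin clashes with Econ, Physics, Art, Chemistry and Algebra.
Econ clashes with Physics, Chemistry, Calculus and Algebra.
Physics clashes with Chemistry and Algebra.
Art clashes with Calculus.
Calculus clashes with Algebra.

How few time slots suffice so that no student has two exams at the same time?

Statistics, Latin, Econ, Physics pairwise conflict, so at least 4 time slots are needed.
4 time slots suffice: time slot 1 → {Latin, Calculus}; time slot 2 → {Econ, Art}; time slot 3 → {Physics}; time slot 4 → {Music, Statistics, Chemistry, Algebra}. No two conflicting exams share a time slot.

4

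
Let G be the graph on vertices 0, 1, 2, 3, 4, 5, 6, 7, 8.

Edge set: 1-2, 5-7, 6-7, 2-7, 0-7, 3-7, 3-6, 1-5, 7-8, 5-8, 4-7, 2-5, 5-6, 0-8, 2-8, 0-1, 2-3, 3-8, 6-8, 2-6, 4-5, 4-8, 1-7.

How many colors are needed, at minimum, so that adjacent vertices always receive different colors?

5

2, 3, 6, 7, 8 form a clique, so at least 5 colors are needed.
5 colors suffice: color red → {7}; color blue → {1, 8}; color green → {0, 3, 5}; color yellow → {2, 4}; color purple → {6}. Every edge joins two different colors.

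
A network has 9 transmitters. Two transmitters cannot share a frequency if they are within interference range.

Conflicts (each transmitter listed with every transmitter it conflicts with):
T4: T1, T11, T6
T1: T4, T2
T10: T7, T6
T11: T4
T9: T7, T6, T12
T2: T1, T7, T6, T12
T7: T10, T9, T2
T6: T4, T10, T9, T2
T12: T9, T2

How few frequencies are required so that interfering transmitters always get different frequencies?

T10 and T6 conflict, so at least 2 frequencies are needed.
2 frequencies suffice: T4=1, T1=2, T10=1, T11=2, T9=1, T2=1, T7=2, T6=2, T12=2. No two conflicting transmitters share a frequency.

2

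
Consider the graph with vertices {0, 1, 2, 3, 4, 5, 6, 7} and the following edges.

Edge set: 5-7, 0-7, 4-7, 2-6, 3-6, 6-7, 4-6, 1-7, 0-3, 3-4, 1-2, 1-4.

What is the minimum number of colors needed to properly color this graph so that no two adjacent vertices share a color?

3

4, 6, 7 are pairwise adjacent, so at least 3 colors are needed.
A valid assignment using 3 colors: 0=blue, 1=green, 2=red, 3=red, 4=blue, 5=blue, 6=green, 7=red. Each edge has distinct colors on its endpoints.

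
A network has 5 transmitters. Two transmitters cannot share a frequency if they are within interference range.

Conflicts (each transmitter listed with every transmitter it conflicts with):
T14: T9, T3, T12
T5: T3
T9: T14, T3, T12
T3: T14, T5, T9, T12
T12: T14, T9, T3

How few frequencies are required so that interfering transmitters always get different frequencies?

4

T14, T9, T3, T12 pairwise conflict, so at least 4 frequencies are needed.
4 frequencies suffice: frequency 1 → {T3}; frequency 2 → {T5, T9}; frequency 3 → {T14}; frequency 4 → {T12}. Each listed conflict is separated.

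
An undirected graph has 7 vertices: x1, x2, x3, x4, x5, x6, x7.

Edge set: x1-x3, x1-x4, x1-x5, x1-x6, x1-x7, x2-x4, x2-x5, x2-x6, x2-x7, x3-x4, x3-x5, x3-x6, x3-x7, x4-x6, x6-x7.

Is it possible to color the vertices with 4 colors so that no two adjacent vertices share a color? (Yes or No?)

The chromatic number is 4. x1, x3, x4, x6 are mutually adjacent (a clique of size 4), so at least 4 colors are needed.
A valid assignment using 4 colors: x1=2, x2=1, x3=1, x4=4, x5=3, x6=3, x7=4.
That is already a proper 4-coloring.

Yes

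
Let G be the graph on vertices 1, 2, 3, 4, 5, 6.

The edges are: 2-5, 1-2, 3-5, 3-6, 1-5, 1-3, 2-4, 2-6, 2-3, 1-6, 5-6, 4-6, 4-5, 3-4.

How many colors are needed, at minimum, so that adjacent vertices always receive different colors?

2, 3, 4, 5, 6 form a clique, so at least 5 colors are needed.
One proper 5-coloring: 1=e, 2=c, 3=d, 4=e, 5=b, 6=a. No two adjacent vertices share a color.

5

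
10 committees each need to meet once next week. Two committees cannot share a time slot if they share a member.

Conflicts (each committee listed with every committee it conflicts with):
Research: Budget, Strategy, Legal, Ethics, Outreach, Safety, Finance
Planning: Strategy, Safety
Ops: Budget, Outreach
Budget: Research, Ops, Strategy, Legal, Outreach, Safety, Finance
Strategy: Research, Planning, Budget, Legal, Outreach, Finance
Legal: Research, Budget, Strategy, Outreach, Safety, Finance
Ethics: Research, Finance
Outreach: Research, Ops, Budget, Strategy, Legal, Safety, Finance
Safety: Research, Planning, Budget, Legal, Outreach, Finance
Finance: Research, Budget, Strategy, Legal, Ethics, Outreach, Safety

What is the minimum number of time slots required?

Research, Budget, Legal, Outreach, Safety, Finance all conflict with each other, so at least 6 time slots are needed.
Using 6 time slots: Research=3, Planning=1, Ops=2, Budget=4, Strategy=5, Legal=6, Ethics=1, Outreach=1, Safety=5, Finance=2. Every pair that conflicts lands in different time slots.

6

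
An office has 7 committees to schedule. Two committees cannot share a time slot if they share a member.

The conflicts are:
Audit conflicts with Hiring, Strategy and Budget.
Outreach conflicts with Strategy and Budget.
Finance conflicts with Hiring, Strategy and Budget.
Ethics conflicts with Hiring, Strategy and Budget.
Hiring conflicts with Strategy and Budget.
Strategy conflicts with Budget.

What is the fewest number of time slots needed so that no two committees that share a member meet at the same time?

Ethics, Hiring, Strategy, Budget all conflict with each other, so at least 4 time slots are needed.
A valid assignment using 4 time slots: Audit=4, Outreach=3, Finance=4, Ethics=4, Hiring=3, Strategy=2, Budget=1. Each listed conflict is separated.

4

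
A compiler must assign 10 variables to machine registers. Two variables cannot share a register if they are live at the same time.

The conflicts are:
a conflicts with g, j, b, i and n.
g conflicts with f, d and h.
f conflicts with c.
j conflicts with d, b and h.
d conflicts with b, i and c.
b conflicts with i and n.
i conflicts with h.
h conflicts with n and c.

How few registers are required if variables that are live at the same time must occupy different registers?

3

a, b, n are mutually in conflict, so at least 3 registers are needed.
3 registers suffice: register 1 → {f, b, h}; register 2 → {a, d}; register 3 → {g, j, i, n, c}. No two conflicting variables share a register.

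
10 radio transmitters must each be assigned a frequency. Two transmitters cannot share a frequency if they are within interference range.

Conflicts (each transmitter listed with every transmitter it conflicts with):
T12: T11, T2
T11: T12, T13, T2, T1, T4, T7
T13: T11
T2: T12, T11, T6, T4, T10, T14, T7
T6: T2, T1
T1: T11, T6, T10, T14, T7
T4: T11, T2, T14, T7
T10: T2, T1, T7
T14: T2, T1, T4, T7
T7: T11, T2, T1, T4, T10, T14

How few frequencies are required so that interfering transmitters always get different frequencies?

4

T11, T2, T4, T7 all conflict with each other, so at least 4 frequencies are needed.
4 frequencies suffice: frequency 1 → {T13, T2, T1}; frequency 2 → {T11, T6, T10, T14}; frequency 3 → {T12, T7}; frequency 4 → {T4}. No two conflicting transmitters share a frequency.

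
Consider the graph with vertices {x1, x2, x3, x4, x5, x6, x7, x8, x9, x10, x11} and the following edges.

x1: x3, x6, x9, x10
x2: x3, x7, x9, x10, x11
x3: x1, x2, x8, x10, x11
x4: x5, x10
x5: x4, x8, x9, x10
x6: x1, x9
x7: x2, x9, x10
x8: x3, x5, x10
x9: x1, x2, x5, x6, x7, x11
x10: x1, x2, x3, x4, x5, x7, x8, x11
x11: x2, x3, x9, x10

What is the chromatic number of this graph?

4

x2, x3, x10, x11 form a clique, so at least 4 colors are needed.
4 colors suffice: color 1 → {x9, x10}; color 2 → {x1, x2, x5}; color 3 → {x3, x4, x6, x7}; color 4 → {x8, x11}. No two adjacent vertices share a color.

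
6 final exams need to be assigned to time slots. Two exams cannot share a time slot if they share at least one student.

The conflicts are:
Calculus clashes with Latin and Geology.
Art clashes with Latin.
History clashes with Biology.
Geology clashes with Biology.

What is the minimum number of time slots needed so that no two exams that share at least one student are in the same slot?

Calculus and Latin conflict, so at least 2 time slots are needed.
Using 2 time slots: Calculus=1, Art=1, History=2, Latin=2, Geology=2, Biology=1. Every pair that conflicts lands in different time slots.

2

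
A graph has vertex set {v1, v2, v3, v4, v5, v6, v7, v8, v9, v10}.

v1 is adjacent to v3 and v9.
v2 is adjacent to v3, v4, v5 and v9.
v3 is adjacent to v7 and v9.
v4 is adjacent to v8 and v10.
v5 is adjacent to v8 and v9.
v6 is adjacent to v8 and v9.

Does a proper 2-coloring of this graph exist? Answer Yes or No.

No

v1, v3, v9 form a triangle, so at least 3 colors are needed.
So 2 colors are not enough.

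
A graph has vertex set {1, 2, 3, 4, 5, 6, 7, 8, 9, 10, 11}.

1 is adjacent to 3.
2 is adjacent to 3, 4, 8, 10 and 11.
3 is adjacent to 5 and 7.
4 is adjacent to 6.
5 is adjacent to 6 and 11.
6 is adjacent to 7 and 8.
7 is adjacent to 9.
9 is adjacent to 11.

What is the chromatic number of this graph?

3

The cycle 2-3-5-6-8-2 has odd length 5, so it cannot be 2-colored; at least 3 colors are needed.
One proper 3-coloring: 1=red, 2=red, 3=blue, 4=blue, 5=green, 6=red, 7=green, 8=blue, 9=red, 10=blue, 11=blue. Every edge joins two different colors.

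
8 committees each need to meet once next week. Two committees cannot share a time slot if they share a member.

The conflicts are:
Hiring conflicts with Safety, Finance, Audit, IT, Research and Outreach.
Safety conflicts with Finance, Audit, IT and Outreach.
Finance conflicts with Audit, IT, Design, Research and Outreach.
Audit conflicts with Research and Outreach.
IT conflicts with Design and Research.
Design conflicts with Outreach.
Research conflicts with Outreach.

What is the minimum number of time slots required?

Hiring, Finance, Audit, Research, Outreach are mutually in conflict, so at least 5 time slots are needed.
5 time slots suffice: time slot 1 → {Finance}; time slot 2 → {IT, Outreach}; time slot 3 → {Hiring, Design}; time slot 4 → {Audit}; time slot 5 → {Safety, Research}. Each listed conflict is separated.

5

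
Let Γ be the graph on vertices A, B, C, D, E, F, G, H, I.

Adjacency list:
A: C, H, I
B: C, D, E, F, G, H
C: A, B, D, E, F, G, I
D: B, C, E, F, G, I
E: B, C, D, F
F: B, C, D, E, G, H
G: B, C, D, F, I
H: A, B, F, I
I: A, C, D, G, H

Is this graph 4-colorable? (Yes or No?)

No

B, C, D, E, F are mutually adjacent (a clique of size 5), so at least 5 colors are needed.
So 4 colors are not enough.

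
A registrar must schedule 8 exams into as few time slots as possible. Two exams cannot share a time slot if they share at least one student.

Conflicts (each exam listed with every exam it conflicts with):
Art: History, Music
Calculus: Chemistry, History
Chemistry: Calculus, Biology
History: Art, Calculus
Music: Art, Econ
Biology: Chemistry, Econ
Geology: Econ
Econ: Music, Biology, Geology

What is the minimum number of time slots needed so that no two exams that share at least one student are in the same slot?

3

The cycle History-Art-Music-Econ-Biology-Chemistry-Calculus-History has odd length 7, so it cannot be 2-colored; at least 3 time slots are needed.
3 time slots suffice: time slot 1 → {Art, Calculus, Econ}; time slot 2 → {History, Music, Biology, Geology}; time slot 3 → {Chemistry}. Each listed conflict is separated.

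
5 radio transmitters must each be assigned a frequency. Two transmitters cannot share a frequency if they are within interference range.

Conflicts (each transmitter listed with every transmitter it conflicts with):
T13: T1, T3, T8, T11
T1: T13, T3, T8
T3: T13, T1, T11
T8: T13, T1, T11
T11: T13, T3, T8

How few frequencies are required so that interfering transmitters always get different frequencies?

3

T13, T8, T11 are mutually in conflict, so at least 3 frequencies are needed.
A valid assignment using 3 frequencies: T13=1, T1=3, T3=2, T8=2, T11=3. Each listed conflict is separated.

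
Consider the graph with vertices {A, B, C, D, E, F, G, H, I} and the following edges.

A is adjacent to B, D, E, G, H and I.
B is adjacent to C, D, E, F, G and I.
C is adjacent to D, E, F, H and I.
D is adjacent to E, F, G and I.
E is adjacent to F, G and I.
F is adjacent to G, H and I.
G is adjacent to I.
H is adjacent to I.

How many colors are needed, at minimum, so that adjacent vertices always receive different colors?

B, D, E, F, G, I are pairwise adjacent (a clique of size 6), so at least 6 colors are needed.
6 colors suffice: A=5, B=4, C=6, D=2, E=3, F=5, G=6, H=2, I=1. No two adjacent vertices share a color.

6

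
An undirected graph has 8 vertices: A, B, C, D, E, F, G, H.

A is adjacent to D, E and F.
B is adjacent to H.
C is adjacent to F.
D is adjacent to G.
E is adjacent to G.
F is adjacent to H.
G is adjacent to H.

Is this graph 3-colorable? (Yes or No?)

Yes

The chromatic number is 3. The cycle F-H-G-D-A-F has odd length 5, so it cannot be 2-colored; at least 3 colors are needed.
3 colors suffice: color 1 → {B, F, G}; color 2 → {A, C, H}; color 3 → {D, E}.
That is already a proper 3-coloring.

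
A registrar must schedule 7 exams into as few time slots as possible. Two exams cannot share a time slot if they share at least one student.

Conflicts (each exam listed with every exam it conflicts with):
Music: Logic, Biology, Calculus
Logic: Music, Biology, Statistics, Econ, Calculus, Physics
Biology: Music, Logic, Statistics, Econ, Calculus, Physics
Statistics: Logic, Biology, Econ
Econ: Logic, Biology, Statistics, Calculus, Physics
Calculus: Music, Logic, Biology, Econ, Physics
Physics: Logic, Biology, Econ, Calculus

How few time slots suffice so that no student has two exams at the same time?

5

Logic, Biology, Econ, Calculus, Physics pairwise conflict, so at least 5 time slots are needed.
Using 5 time slots: Music=3, Logic=2, Biology=1, Statistics=4, Econ=3, Calculus=4, Physics=5. Each listed conflict is separated.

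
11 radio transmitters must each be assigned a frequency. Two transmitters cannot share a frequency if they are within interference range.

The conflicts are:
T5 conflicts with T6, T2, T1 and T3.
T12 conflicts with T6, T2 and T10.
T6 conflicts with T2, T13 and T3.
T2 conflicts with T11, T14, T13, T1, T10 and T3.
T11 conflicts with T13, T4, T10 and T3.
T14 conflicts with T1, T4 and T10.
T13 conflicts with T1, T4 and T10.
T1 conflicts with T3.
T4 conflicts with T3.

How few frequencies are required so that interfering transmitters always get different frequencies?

4

T5, T6, T2, T3 pairwise conflict, so at least 4 frequencies are needed.
Using 4 frequencies: T5=4, T12=2, T6=3, T2=1, T11=4, T14=2, T13=2, T1=3, T4=1, T10=3, T3=2. No two conflicting transmitters share a frequency.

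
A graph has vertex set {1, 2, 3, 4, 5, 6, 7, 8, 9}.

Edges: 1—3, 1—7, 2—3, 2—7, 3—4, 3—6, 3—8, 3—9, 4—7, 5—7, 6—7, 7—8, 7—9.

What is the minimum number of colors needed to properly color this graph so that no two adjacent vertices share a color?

2

3 and 6 are adjacent, so at least 2 colors are needed.
One proper 2-coloring: 1=b, 2=b, 3=a, 4=b, 5=b, 6=b, 7=a, 8=b, 9=b. Every edge joins two different colors.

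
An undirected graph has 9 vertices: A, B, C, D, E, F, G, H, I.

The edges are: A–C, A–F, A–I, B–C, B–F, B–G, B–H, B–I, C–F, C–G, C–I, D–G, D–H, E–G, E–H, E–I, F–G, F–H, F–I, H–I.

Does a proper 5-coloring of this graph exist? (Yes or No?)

The chromatic number is 4. B, C, F, G are mutually adjacent (a clique of size 4), so at least 4 colors are needed.
4 colors suffice: color red → {D, E, F}; color blue → {G, I}; color green → {C, H}; color yellow → {A, B}.
Since 5 ≥ 4, a proper 5-coloring certainly exists.

Yes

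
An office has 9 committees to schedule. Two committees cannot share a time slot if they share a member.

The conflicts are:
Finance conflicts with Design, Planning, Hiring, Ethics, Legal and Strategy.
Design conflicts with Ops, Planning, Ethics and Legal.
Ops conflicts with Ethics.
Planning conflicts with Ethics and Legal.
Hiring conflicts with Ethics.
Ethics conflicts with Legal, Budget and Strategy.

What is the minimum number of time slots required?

5

Finance, Design, Planning, Ethics, Legal pairwise conflict, so at least 5 time slots are needed.
5 time slots suffice: Finance=2, Design=3, Ops=2, Planning=4, Hiring=3, Ethics=1, Legal=5, Budget=2, Strategy=3. No two conflicting committees share a time slot.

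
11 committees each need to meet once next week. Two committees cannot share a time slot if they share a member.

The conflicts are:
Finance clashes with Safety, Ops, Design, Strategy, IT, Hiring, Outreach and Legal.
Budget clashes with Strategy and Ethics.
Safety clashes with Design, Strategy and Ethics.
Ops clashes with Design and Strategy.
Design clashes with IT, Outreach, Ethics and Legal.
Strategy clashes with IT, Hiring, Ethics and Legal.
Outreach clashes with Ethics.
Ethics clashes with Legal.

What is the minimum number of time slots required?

Finance, Strategy, IT are mutually in conflict, so at least 3 time slots are needed.
3 time slots suffice: time slot 1 → {Design, Strategy}; time slot 2 → {Finance, Ethics}; time slot 3 → {Budget, Safety, Ops, IT, Hiring, Outreach, Legal}. Every pair that conflicts lands in different time slots.

3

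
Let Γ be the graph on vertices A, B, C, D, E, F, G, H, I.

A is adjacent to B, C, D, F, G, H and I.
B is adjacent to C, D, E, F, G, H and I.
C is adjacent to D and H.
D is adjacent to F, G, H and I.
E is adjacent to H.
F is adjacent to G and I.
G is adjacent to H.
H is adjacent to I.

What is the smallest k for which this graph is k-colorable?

A, B, C, D, H form a clique, so at least 5 colors are needed.
One proper 5-coloring: A=blue, B=red, C=purple, D=green, E=blue, F=yellow, G=purple, H=yellow, I=purple. Each edge has distinct colors on its endpoints.

5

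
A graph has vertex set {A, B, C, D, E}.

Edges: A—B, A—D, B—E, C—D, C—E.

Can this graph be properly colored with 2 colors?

No

The cycle A-B-E-C-D-A has odd length 5, so it cannot be 2-colored; at least 3 colors are needed.
So 2 colors are not enough.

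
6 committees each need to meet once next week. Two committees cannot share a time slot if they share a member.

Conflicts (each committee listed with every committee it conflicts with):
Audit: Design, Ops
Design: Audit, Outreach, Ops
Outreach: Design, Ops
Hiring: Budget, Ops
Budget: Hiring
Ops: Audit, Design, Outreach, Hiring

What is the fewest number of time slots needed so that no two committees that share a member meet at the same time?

3

Design, Outreach, Ops all conflict with each other, so at least 3 time slots are needed.
A valid assignment using 3 time slots: Audit=3, Design=2, Outreach=3, Hiring=2, Budget=1, Ops=1. Each listed conflict is separated.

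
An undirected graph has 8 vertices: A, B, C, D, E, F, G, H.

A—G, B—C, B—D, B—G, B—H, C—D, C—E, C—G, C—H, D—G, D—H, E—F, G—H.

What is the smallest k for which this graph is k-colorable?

B, C, D, G, H are pairwise adjacent (a clique of size 5), so at least 5 colors are needed.
A valid assignment using 5 colors: A=1, B=5, C=1, D=4, E=2, F=1, G=2, H=3. Each edge has distinct colors on its endpoints.

5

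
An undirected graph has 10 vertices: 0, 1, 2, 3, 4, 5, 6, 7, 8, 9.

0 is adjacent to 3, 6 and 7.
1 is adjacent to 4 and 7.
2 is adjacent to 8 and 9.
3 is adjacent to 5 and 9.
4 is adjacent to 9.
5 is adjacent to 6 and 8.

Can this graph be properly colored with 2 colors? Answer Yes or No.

The cycle 3-9-2-8-5-3 has odd length 5, so it cannot be 2-colored; at least 3 colors are needed.
So 2 colors are not enough.

No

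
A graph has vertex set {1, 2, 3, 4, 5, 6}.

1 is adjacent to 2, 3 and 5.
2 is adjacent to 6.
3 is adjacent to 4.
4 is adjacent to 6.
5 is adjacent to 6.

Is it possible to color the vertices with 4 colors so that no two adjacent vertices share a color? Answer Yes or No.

The chromatic number is 3. The cycle 4-3-1-5-6-4 has odd length 5, so it cannot be 2-colored; at least 3 colors are needed.
One proper 3-coloring: 1=a, 2=b, 3=b, 4=c, 5=b, 6=a.
Since 4 ≥ 3, a proper 4-coloring certainly exists.

Yes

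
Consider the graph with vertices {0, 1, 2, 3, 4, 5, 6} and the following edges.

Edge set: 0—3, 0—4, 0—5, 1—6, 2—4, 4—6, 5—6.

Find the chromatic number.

2

0 and 5 are adjacent, so at least 2 colors are needed.
A valid assignment using 2 colors: 0=red, 1=blue, 2=red, 3=blue, 4=blue, 5=blue, 6=red. Each edge has distinct colors on its endpoints.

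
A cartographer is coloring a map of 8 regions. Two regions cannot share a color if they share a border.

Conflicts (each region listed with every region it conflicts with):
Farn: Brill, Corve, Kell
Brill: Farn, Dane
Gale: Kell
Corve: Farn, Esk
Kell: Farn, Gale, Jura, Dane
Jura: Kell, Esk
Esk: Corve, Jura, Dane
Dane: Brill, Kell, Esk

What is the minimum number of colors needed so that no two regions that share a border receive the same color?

The cycle Esk-Dane-Kell-Farn-Corve-Esk has odd length 5, so it cannot be 2-colored; at least 3 colors are needed.
3 colors suffice: Farn=2, Brill=1, Gale=2, Corve=3, Kell=1, Jura=2, Esk=1, Dane=2. Each listed conflict is separated.

3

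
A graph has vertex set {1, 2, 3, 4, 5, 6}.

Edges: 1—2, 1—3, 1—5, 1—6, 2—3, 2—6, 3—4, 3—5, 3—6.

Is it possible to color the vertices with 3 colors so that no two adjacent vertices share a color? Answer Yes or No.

No

1, 2, 3, 6 form a clique, so at least 4 colors are needed.
So 3 colors are not enough.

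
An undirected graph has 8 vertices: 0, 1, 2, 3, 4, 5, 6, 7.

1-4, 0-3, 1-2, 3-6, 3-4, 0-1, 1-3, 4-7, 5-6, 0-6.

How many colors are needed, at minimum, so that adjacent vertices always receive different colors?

3

1, 3, 4 are pairwise adjacent, so at least 3 colors are needed.
3 colors suffice: color a → {1, 6, 7}; color b → {2, 3, 5}; color c → {0, 4}. Each edge has distinct colors on its endpoints.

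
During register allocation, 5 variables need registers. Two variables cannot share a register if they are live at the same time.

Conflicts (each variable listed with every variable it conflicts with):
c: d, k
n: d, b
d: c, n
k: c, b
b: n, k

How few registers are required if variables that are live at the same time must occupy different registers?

The cycle c-d-n-b-k-c has odd length 5, so it cannot be 2-colored; at least 3 registers are needed.
Using 3 registers: c=3, n=1, d=2, k=1, b=2. No two conflicting variables share a register.

3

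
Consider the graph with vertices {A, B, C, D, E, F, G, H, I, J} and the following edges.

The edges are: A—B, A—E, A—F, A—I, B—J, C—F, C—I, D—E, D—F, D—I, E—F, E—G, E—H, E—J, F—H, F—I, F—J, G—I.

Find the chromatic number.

C, F, I are mutually adjacent, so at least 3 colors are needed.
3 colors suffice: color 1 → {B, F, G}; color 2 → {E, I}; color 3 → {A, C, D, H, J}. No two adjacent vertices share a color.

3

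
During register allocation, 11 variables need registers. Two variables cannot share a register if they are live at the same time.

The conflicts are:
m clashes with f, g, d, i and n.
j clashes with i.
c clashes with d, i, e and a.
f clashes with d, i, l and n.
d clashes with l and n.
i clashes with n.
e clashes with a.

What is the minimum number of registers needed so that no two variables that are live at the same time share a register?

4

m, f, i, n pairwise conflict, so at least 4 registers are needed.
Using 4 registers: m=2, j=2, c=2, f=3, g=1, d=1, i=1, l=2, e=1, a=3, n=4. Each listed conflict is separated.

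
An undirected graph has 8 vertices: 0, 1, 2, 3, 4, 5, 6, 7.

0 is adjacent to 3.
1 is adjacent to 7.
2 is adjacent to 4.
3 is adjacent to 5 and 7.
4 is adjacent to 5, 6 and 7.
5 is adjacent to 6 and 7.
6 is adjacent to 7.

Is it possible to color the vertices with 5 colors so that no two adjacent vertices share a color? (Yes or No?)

Yes

The chromatic number is 4. 4, 5, 6, 7 are pairwise adjacent (a clique of size 4), so at least 4 colors are needed.
A valid assignment using 4 colors: 0=red, 1=blue, 2=red, 3=blue, 4=blue, 5=green, 6=yellow, 7=red.
Since 5 ≥ 4, a proper 5-coloring certainly exists.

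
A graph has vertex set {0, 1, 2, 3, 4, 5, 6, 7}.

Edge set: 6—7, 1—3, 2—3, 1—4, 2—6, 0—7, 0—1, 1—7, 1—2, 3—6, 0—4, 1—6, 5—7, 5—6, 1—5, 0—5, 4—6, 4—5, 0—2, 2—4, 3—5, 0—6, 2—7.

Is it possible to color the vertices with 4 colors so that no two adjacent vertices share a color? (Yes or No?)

0, 1, 2, 6, 7 form a clique, so at least 5 colors are needed.
So 4 colors are not enough.

No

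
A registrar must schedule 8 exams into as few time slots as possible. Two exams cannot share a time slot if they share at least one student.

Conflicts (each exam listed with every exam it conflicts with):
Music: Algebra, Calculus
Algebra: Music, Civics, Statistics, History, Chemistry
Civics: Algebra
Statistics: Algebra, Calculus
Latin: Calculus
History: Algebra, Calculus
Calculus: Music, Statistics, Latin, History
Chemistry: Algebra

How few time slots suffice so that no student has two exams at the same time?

2

Algebra and Statistics conflict, so at least 2 time slots are needed.
2 time slots suffice: time slot 1 → {Algebra, Calculus}; time slot 2 → {Music, Civics, Statistics, Latin, History, Chemistry}. No two conflicting exams share a time slot.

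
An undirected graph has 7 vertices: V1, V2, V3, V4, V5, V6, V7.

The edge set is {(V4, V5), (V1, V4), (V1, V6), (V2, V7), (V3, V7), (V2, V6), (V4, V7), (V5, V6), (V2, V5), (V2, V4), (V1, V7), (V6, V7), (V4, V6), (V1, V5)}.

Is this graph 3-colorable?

No

V1, V4, V6, V7 are mutually adjacent (a clique of size 4), so at least 4 colors are needed.
So 3 colors are not enough.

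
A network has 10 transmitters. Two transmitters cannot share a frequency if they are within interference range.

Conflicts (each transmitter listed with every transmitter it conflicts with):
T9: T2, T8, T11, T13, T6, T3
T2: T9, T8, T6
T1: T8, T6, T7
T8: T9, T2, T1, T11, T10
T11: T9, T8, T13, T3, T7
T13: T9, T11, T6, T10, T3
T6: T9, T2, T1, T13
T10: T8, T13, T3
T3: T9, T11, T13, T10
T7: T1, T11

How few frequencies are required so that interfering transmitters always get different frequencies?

T9, T11, T13, T3 are mutually in conflict, so at least 4 frequencies are needed.
4 frequencies suffice: T9=1, T2=4, T1=1, T8=3, T11=2, T13=3, T6=2, T10=1, T3=4, T7=3. Every pair that conflicts lands in different frequencies.

4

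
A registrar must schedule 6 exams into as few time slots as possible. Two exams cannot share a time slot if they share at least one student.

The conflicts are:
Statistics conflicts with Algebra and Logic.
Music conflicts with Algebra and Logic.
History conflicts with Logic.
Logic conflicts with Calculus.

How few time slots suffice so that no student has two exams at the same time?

2

Logic and Calculus conflict, so at least 2 time slots are needed.
Using 2 time slots: Statistics=2, Music=2, History=2, Algebra=1, Logic=1, Calculus=2. Each listed conflict is separated.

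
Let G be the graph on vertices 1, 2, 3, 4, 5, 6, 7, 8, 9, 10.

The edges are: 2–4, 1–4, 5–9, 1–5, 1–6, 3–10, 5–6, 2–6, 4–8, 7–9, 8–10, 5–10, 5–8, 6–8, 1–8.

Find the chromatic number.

1, 5, 6, 8 are pairwise adjacent (a clique of size 4), so at least 4 colors are needed.
4 colors suffice: color a → {3, 4, 5, 7}; color b → {2, 8, 9}; color c → {1, 10}; color d → {6}. Each edge has distinct colors on its endpoints.

4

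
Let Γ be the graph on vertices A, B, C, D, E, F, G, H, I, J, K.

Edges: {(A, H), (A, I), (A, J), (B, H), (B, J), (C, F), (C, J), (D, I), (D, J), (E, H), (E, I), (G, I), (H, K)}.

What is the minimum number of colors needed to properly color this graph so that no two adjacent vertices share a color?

E and H are adjacent, so at least 2 colors are needed.
One proper 2-coloring: A=2, B=2, C=2, D=2, E=2, F=1, G=2, H=1, I=1, J=1, K=2. Each edge has distinct colors on its endpoints.

2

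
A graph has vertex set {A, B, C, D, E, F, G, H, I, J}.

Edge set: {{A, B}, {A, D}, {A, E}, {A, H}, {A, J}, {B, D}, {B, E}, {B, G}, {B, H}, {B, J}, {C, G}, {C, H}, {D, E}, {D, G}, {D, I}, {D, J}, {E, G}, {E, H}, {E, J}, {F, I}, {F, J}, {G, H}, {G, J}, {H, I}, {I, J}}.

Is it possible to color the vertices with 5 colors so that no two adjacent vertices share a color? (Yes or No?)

The chromatic number is 5. A, B, D, E, J are mutually adjacent (a clique of size 5), so at least 5 colors are needed.
5 colors suffice: color red → {H, J}; color blue → {C, D, F}; color green → {B, I}; color yellow → {E}; color purple → {A, G}.
That is already a proper 5-coloring.

Yes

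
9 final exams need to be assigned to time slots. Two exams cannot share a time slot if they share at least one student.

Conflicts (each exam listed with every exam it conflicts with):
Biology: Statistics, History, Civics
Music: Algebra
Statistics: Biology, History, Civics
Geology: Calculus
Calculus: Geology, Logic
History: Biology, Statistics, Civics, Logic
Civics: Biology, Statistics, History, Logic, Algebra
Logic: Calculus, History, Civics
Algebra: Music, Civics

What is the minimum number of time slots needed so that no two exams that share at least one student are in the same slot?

Biology, Statistics, History, Civics pairwise conflict, so at least 4 time slots are needed.
4 time slots suffice: time slot 1 → {Music, Calculus, Civics}; time slot 2 → {Geology, History, Algebra}; time slot 3 → {Statistics, Logic}; time slot 4 → {Biology}. Each listed conflict is separated.

4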